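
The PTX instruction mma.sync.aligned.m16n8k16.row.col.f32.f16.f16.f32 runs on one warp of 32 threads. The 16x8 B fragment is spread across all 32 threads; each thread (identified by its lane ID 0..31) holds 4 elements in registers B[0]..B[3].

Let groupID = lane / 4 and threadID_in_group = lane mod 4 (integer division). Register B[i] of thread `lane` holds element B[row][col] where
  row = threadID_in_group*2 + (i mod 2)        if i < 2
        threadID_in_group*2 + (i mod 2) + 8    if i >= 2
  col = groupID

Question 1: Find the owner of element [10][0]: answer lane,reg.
c=0→G=0  r=10→rhi=1,T=1,p=0
L=0*4+1=1  i=1*2+0=2

1,2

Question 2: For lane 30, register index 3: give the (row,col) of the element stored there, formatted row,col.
lane 30: gid=7 (30/4), tid=2 (30%4)
i=3: r=2*2+1+8=13, c=gid=7

13,7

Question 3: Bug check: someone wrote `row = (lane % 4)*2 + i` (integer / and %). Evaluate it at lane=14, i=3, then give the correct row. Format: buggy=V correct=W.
buggy=7 correct=13

`(lane % 4)*2 + i`[14,3]->7
L=14->g=14>>2=3, t=14&3=2
[3]->row 2·2+1+8=13  col g=3
row: 7 vs 13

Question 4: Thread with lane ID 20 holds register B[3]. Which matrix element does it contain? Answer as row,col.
9,5

lane 20: G=5 (20/4), T=0 (20%4)
i=3: r=0*2+1+8=9, c=G=5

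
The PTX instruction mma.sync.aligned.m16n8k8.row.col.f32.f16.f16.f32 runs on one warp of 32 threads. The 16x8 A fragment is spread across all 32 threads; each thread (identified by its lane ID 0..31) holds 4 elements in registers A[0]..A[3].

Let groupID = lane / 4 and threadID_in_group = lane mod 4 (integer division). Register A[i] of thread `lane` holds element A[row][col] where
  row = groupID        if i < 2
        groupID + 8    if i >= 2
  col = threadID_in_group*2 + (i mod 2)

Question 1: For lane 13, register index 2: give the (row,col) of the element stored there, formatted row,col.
11,2

L=13->g=13>>2=3, t=13&3=1
[2]->row 3+8=11  col 1·2+0=2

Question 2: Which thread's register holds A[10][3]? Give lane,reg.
r=10⇒gr=2,Rb=1  c=3⇒th=1,odd=1
L=2*4+1=9  i=1*2+1=3

9,3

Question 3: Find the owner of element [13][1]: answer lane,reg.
20,3

r=13→G=5,rhi=1  c=1→T=0,p=1
L=5*4+0=20  i=1*2+1=3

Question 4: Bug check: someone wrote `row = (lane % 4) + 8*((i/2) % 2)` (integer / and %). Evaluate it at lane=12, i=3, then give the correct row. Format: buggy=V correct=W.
buggy=8 correct=11

`(lane % 4) + 8*((i/2) % 2)`[12,3]=>8
lane 12=>12/4=3, 12 mod 4=0
i=3  r:3+8=>11  c:2·0+1=>1
row: 8 vs 11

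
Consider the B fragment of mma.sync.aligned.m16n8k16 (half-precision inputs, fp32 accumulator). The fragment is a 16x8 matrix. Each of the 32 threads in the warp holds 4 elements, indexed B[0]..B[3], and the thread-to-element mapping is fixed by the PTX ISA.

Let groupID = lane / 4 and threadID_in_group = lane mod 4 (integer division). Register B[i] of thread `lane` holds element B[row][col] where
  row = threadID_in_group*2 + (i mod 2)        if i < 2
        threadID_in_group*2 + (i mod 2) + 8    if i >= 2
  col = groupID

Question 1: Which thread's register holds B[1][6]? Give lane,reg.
c=6->g=6  r=1->rb=0,t=0,b0=1
L=6*4+0=24  i=0*2+1=1

24,1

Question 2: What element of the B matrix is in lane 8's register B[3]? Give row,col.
9,2

lane 8: g=2 (8/4), t=0 (8%4)
i=3: r=0*2+1+8=9, c=g=2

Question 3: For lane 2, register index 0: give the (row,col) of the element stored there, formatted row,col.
lane 2=>2/4=0, 2 mod 4=2
i=0  r:2·2+0+0=>4  c:0

4,0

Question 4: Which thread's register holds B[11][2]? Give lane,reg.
9,3

c: 2->gid=2  r: 11->r8=1,tid=1,i&1=1
L=2*4+1=9  i=1*2+1=3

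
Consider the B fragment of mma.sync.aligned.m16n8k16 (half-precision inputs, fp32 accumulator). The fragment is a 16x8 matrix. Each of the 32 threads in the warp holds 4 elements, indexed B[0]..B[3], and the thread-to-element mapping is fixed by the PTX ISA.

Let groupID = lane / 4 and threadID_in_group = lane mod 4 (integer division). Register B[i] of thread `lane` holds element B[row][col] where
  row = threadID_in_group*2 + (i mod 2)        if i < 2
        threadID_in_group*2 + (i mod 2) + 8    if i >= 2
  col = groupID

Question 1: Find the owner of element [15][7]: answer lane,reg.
31,3

c:7=>grp=7  r:15=>rB=1,tig=3,lo=1
L=7*4+3=31  i=1*2+1=3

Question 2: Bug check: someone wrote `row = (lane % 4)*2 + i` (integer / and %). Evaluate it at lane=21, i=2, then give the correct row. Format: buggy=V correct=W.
buggy=4 correct=10

`(lane % 4)*2 + i`[21,2]⇒4
L=21⇒gr=21>>2=5, th=21&3=1
[2]⇒row 1·2+0+8=10  col gr=5
row: 4 vs 10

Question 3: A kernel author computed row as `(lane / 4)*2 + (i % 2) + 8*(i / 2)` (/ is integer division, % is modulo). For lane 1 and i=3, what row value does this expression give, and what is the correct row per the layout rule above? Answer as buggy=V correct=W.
`(lane / 4)*2 + (i % 2) + 8*(i / 2)`[1,3]⇒9
lane 1⇒1/4=0, 1 mod 4=1
i=3  r:2·1+1+8⇒11  c:0
row: 9 vs 11

buggy=9 correct=11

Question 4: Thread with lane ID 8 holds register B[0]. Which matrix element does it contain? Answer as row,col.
L=8->gid=8>>2=2, tid=8&3=0
[0]->row 0·2+0+0=0  col gid=2

0,2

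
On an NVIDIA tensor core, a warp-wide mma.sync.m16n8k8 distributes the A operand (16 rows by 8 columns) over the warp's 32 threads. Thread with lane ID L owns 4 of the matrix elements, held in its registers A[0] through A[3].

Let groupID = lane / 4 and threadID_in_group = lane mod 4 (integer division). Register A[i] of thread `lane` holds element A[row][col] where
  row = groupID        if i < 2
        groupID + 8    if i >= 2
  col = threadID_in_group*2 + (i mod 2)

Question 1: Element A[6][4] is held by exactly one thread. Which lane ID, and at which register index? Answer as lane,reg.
26,0

r:6=>grp=6,rB=0  c:4=>tig=2,lo=0
L=6*4+2=26  i=0*2+0=0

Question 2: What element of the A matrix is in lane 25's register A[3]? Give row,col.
lane 25->25/4=6, 25 mod 4=1
i=3  r:6+8->14  c:2·1+1->3

14,3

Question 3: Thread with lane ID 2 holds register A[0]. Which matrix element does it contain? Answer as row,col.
0,4

lane 2->2/4=0, 2 mod 4=2
i=0  r:0+0->0  c:2·2+0->4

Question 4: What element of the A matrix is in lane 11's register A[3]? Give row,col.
L=11->gid=11>>2=2, tid=11&3=3
[3]->row 2+8=10  col 3·2+1=7

10,7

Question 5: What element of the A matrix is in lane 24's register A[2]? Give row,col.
lane 24: G=6 (24/4), T=0 (24%4)
i=2: r=6+8=14, c=0*2+0=0

14,0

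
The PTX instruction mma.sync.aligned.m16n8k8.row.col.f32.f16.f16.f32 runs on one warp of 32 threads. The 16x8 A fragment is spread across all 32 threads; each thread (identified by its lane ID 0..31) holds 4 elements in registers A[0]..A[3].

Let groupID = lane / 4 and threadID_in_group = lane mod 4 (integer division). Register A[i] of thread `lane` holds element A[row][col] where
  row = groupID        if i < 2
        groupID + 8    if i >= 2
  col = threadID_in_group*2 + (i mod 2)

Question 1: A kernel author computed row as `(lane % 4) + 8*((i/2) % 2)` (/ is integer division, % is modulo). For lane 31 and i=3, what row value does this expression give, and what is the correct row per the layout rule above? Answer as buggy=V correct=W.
`(lane % 4) + 8*((i/2) % 2)`[31,3]->11
lane 31->31/4=7, 31 mod 4=3
i=3  r:7+8->15  c:2·3+1->7
row: 11 vs 15

buggy=11 correct=15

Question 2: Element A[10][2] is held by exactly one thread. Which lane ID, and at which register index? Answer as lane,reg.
9,2

r: 10->gid=2,r8=1  c: 2->tid=1,i&1=0
L=2*4+1=9  i=1*2+0=2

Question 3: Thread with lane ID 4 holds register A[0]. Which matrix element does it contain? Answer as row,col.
4: gid=1,tid=0
[0] (1+0,0*2+0) = (1,0)

1,0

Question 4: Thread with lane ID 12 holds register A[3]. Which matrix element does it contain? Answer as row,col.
11,1

lane 12->12/4=3, 12 mod 4=0
i=3  r:3+8->11  c:2·0+1->1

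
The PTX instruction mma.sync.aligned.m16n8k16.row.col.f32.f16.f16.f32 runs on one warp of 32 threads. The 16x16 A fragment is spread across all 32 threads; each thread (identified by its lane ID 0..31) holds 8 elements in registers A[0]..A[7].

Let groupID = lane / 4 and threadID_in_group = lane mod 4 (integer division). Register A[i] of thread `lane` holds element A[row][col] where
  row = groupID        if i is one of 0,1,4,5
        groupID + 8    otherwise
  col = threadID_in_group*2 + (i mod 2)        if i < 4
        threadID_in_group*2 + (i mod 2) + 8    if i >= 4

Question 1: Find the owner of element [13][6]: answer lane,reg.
r: 13->gid=5,r8=1  c: 6->c8=0,tid=3,i&1=0
L=5*4+3=23  i=0*4+1*2+0=2

23,2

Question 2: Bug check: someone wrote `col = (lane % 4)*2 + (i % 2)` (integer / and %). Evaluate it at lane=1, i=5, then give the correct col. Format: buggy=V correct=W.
`(lane % 4)*2 + (i % 2)`[1,5]→3
lane 1→1/4=0, 1 mod 4=1
i=5  r:0+0→0  c:2·1+1+8→11
col: 3 vs 11

buggy=3 correct=11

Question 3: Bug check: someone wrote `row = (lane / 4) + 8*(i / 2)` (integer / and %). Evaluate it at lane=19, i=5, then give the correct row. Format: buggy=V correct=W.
buggy=20 correct=4

`(lane / 4) + 8*(i / 2)`[19,5]→20
L=19→G=19>>2=4, T=19&3=3
[5]→row 4+0=4  col 3·2+1+8=15
row: 20 vs 4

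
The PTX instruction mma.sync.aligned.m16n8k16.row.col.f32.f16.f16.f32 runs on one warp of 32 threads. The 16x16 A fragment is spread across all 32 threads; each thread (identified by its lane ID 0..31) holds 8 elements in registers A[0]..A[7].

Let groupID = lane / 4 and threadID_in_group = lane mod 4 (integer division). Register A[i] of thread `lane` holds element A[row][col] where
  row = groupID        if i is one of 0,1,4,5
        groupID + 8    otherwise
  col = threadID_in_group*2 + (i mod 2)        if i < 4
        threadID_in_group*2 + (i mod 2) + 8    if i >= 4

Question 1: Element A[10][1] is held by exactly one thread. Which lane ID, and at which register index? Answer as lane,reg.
8,3

r: 10->gid=2,r8=1  c: 1->c8=0,tid=0,i&1=1
L=2*4+0=8  i=0*4+1*2+1=3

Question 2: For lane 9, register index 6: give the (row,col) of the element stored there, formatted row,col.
L=9⇒gr=9>>2=2, th=9&3=1
[6]⇒row 2+8=10  col 1·2+0+8=10

10,10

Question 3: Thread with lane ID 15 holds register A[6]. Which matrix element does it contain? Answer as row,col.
11,14

lane 15⇒15/4=3, 15 mod 4=3
i=6  r:3+8⇒11  c:2·3+0+8⇒14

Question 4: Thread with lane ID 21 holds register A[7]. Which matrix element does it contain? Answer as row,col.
lane 21: g=5 (21/4), t=1 (21%4)
i=7: r=5+8=13, c=1*2+1+8=11

13,11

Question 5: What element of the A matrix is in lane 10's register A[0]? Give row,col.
10: grp=2,tig=2
[0] (2+0,2*2+0+0) = (2,4)

2,4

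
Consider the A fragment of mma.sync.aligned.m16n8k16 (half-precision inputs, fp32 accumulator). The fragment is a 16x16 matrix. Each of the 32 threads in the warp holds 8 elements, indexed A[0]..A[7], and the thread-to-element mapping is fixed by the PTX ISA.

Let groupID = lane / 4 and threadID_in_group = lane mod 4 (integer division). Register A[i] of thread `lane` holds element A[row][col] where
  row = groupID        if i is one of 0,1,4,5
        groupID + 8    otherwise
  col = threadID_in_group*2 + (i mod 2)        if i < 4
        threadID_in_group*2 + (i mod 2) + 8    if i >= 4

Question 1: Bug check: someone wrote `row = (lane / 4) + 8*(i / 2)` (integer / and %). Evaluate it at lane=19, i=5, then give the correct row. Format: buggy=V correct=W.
`(lane / 4) + 8*(i / 2)`[19,5]⇒20
L=19⇒gr=19>>2=4, th=19&3=3
[5]⇒row 4+0=4  col 3·2+1+8=15
row: 20 vs 4

buggy=20 correct=4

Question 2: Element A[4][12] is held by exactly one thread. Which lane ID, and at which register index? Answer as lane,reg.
r: 4->gid=4,r8=0  c: 12->c8=1,tid=2,i&1=0
L=4*4+2=18  i=1*4+0*2+0=4

18,4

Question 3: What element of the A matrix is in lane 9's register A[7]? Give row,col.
10,11

9: gr=2,th=1
[7] (2+8,1*2+1+8) = (10,11)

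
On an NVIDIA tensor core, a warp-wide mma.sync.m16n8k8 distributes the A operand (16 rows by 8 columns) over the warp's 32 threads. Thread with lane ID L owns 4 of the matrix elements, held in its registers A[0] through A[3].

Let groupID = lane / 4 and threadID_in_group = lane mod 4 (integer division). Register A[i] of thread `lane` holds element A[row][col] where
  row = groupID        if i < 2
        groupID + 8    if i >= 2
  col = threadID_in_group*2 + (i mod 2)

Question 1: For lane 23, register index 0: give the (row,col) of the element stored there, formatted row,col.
lane 23: g=5 (23/4), t=3 (23%4)
i=0: r=5+0=5, c=3*2+0=6

5,6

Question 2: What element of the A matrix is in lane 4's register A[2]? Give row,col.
9,0

lane 4→4/4=1, 4 mod 4=0
i=2  r:1+8→9  c:2·0+0→0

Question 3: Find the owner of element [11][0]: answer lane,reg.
12,2

r:11=>grp=3,rB=1  c:0=>tig=0,lo=0
L=3*4+0=12  i=1*2+0=2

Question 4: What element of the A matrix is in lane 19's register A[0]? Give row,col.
L=19⇒gr=19>>2=4, th=19&3=3
[0]⇒row 4+0=4  col 3·2+0=6

4,6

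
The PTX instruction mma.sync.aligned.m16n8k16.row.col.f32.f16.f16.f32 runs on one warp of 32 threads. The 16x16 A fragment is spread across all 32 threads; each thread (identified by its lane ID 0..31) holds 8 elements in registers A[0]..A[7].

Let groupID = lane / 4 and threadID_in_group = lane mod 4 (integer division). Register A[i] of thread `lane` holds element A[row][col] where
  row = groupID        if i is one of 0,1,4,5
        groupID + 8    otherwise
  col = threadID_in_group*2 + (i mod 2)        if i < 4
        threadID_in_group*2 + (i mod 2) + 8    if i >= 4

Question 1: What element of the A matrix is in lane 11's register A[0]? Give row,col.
lane 11→11/4=2, 11 mod 4=3
i=0  r:2+0→2  c:2·3+0+0→6

2,6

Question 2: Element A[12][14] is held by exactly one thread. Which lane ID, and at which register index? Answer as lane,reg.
19,6

r=12⇒gr=4,Rb=1  c=14⇒Cb=1,th=3,odd=0
L=4*4+3=19  i=1*4+1*2+0=6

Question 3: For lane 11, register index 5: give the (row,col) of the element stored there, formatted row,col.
L=11⇒gr=11>>2=2, th=11&3=3
[5]⇒row 2+0=2  col 3·2+1+8=15

2,15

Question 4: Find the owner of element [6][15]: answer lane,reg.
r=6⇒gr=6,Rb=0  c=15⇒Cb=1,th=3,odd=1
L=6*4+3=27  i=1*4+0*2+1=5

27,5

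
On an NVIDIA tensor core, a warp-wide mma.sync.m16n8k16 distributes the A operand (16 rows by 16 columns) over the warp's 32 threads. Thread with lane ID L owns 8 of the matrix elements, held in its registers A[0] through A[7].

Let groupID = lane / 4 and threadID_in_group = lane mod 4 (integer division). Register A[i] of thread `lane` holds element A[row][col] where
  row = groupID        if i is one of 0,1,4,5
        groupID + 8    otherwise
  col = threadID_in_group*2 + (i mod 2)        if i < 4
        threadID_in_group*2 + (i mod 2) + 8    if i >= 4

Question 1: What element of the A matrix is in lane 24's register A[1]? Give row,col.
lane 24→24/4=6, 24 mod 4=0
i=1  r:6+0→6  c:2·0+1+0→1

6,1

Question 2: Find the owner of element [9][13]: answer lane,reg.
6,7

r:9=>grp=1,rB=1  c:13=>cB=1,tig=2,lo=1
L=1*4+2=6  i=1*4+1*2+1=7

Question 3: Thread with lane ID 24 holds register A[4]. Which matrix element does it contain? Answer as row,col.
lane 24: gid=6 (24/4), tid=0 (24%4)
i=4: r=6+0=6, c=0*2+0+8=8

6,8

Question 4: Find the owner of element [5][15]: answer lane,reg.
23,5

r=5->g=5,rb=0  c=15->cb=1,t=3,b0=1
L=5*4+3=23  i=1*4+0*2+1=5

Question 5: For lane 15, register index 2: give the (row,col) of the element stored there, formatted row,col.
11,6

lane 15: gid=3 (15/4), tid=3 (15%4)
i=2: r=3+8=11, c=3*2+0+0=6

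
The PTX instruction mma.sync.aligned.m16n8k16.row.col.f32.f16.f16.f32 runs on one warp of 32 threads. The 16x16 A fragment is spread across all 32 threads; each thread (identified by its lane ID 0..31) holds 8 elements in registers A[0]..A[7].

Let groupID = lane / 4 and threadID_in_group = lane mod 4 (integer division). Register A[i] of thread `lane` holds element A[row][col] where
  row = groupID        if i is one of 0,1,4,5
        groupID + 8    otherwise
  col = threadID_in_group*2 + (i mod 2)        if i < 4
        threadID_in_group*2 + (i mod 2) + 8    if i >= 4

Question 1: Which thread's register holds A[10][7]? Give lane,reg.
11,3

r=10⇒gr=2,Rb=1  c=7⇒Cb=0,th=3,odd=1
L=2*4+3=11  i=0*4+1*2+1=3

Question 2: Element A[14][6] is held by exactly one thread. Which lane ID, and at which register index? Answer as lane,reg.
r=14⇒gr=6,Rb=1  c=6⇒Cb=0,th=3,odd=0
L=6*4+3=27  i=0*4+1*2+0=2

27,2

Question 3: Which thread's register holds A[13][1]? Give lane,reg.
20,3

r=13→G=5,rhi=1  c=1→chi=0,T=0,p=1
L=5*4+0=20  i=0*4+1*2+1=3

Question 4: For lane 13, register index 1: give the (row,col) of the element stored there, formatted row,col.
L=13→G=13>>2=3, T=13&3=1
[1]→row 3+0=3  col 1·2+1+0=3

3,3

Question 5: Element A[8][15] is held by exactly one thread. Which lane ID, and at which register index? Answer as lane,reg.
3,7

r: 8->gid=0,r8=1  c: 15->c8=1,tid=3,i&1=1
L=0*4+3=3  i=1*4+1*2+1=7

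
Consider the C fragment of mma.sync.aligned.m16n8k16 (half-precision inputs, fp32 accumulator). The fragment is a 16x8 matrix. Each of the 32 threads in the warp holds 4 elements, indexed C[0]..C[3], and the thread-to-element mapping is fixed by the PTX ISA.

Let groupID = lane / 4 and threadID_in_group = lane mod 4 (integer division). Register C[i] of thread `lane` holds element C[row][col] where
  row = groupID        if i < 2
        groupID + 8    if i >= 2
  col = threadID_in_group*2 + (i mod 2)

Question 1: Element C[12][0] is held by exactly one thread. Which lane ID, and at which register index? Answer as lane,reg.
r:12=>grp=4,rB=1  c:0=>tig=0,lo=0
L=4*4+0=16  i=1*2+0=2

16,2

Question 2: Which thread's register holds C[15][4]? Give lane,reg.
30,2

r=15->g=7,rb=1  c=4->t=2,b0=0
L=7*4+2=30  i=1*2+0=2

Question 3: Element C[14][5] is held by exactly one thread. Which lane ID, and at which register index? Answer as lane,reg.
26,3

r: 14->gid=6,r8=1  c: 5->tid=2,i&1=1
L=6*4+2=26  i=1*2+1=3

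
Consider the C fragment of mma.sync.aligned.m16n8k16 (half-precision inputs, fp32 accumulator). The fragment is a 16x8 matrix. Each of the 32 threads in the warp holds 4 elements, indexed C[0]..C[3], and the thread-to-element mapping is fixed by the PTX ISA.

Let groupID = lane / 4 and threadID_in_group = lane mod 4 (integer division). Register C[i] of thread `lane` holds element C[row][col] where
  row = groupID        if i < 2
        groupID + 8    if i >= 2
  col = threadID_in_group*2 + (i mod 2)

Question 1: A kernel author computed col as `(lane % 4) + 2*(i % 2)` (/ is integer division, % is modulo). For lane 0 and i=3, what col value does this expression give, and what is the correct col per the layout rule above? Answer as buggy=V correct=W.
buggy=2 correct=1

`(lane % 4) + 2*(i % 2)`[0,3]⇒2
lane 0⇒0/4=0, 0 mod 4=0
i=3  r:0+8⇒8  c:2·0+1⇒1
col: 2 vs 1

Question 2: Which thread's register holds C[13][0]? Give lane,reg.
20,2

r=13→G=5,rhi=1  c=0→T=0,p=0
L=5*4+0=20  i=1*2+0=2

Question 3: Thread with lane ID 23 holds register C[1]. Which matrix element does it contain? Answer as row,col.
lane 23->23/4=5, 23 mod 4=3
i=1  r:5+0->5  c:2·3+1->7

5,7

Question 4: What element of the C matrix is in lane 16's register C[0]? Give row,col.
4,0

lane 16->16/4=4, 16 mod 4=0
i=0  r:4+0->4  c:2·0+0->0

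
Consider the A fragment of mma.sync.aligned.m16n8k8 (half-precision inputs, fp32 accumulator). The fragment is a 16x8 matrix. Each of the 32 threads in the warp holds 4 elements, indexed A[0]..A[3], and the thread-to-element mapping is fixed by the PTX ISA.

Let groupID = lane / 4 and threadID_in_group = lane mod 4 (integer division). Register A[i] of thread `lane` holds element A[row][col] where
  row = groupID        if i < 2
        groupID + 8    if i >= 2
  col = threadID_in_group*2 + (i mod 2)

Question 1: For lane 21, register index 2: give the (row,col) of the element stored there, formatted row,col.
13,2

lane 21->21/4=5, 21 mod 4=1
i=2  r:5+8->13  c:2·1+0->2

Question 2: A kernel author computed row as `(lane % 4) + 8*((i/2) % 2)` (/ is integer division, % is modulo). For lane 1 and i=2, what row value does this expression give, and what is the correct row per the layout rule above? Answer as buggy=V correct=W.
`(lane % 4) + 8*((i/2) % 2)`[1,2]⇒9
lane 1⇒1/4=0, 1 mod 4=1
i=2  r:0+8⇒8  c:2·1+0⇒2
row: 9 vs 8

buggy=9 correct=8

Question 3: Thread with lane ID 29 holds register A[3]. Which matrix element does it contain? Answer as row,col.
lane 29→29/4=7, 29 mod 4=1
i=3  r:7+8→15  c:2·1+1→3

15,3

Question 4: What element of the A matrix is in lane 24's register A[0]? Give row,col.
6,0

lane 24: G=6 (24/4), T=0 (24%4)
i=0: r=6+0=6, c=0*2+0=0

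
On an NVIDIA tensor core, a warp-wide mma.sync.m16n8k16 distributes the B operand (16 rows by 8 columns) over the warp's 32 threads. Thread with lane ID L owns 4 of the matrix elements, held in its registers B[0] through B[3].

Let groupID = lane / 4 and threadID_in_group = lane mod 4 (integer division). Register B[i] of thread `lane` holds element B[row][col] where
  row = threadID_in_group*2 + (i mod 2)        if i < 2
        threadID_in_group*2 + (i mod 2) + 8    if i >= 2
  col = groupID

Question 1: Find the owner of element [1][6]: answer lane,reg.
24,1

c=6→G=6  r=1→rhi=0,T=0,p=1
L=6*4+0=24  i=0*2+1=1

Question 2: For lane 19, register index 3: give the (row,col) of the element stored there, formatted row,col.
L=19⇒gr=19>>2=4, th=19&3=3
[3]⇒row 3·2+1+8=15  col gr=4

15,4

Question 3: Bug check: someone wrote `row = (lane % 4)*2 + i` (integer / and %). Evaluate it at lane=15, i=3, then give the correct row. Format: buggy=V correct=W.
buggy=9 correct=15

`(lane % 4)*2 + i`[15,3]->9
L=15->g=15>>2=3, t=15&3=3
[3]->row 3·2+1+8=15  col g=3
row: 9 vs 15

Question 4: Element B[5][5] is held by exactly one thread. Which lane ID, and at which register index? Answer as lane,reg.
22,1

c:5=>grp=5  r:5=>rB=0,tig=2,lo=1
L=5*4+2=22  i=0*2+1=1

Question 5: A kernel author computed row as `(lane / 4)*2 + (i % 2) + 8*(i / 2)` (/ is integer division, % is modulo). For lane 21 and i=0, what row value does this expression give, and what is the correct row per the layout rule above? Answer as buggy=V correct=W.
`(lane / 4)*2 + (i % 2) + 8*(i / 2)`[21,0]⇒10
lane 21⇒21/4=5, 21 mod 4=1
i=0  r:2·1+0+0⇒2  c:5
row: 10 vs 2

buggy=10 correct=2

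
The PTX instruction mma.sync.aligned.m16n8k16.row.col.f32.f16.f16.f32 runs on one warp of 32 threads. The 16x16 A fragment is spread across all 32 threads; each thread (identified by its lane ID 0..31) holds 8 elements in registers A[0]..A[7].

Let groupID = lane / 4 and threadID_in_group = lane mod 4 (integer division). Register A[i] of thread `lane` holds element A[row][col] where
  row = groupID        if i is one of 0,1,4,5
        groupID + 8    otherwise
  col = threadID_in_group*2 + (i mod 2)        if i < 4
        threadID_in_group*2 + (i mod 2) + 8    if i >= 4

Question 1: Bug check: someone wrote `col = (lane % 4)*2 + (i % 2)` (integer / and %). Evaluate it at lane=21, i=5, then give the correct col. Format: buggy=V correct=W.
`(lane % 4)*2 + (i % 2)`[21,5]=>3
lane 21: grp=5 (21/4), tig=1 (21%4)
i=5: r=5+0=5, c=1*2+1+8=11
col: 3 vs 11

buggy=3 correct=11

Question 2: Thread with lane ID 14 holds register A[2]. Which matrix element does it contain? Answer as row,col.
14: gid=3,tid=2
[2] (3+8,2*2+0+0) = (11,4)

11,4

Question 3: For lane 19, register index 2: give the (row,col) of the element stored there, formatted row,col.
12,6

lane 19→19/4=4, 19 mod 4=3
i=2  r:4+8→12  c:2·3+0+0→6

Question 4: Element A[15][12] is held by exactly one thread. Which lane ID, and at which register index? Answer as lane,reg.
30,6

r:15=>grp=7,rB=1  c:12=>cB=1,tig=2,lo=0
L=7*4+2=30  i=1*4+1*2+0=6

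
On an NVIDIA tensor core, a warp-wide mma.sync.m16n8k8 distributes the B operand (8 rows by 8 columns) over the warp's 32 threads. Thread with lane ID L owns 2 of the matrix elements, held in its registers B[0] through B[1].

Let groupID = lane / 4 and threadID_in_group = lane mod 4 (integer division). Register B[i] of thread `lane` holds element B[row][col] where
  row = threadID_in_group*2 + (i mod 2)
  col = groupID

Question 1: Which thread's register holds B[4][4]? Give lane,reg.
18,0

c: 4->gid=4  r: 4->tid=2,i&1=0
L=4*4+2=18  i=0=0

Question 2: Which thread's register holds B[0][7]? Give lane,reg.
c=7->g=7  r=0->t=0,b0=0
L=7*4+0=28  i=0=0

28,0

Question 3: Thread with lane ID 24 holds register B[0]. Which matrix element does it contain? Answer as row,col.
lane 24→24/4=6, 24 mod 4=0
i=0  r:2·0+0→0  c:6

0,6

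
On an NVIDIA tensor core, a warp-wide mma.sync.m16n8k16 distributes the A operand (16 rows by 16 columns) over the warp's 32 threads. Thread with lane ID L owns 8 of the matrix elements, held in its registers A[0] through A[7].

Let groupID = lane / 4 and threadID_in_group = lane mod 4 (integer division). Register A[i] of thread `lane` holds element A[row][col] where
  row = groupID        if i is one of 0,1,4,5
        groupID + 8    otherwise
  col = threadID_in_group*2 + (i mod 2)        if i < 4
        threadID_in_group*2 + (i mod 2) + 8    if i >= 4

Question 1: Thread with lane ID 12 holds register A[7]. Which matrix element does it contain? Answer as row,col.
lane 12: G=3 (12/4), T=0 (12%4)
i=7: r=3+8=11, c=0*2+1+8=9

11,9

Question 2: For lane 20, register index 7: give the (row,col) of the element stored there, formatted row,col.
13,9

20: g=5,t=0
[7] (5+8,0*2+1+8) = (13,9)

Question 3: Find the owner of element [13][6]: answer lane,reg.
23,2

r=13⇒gr=5,Rb=1  c=6⇒Cb=0,th=3,odd=0
L=5*4+3=23  i=0*4+1*2+0=2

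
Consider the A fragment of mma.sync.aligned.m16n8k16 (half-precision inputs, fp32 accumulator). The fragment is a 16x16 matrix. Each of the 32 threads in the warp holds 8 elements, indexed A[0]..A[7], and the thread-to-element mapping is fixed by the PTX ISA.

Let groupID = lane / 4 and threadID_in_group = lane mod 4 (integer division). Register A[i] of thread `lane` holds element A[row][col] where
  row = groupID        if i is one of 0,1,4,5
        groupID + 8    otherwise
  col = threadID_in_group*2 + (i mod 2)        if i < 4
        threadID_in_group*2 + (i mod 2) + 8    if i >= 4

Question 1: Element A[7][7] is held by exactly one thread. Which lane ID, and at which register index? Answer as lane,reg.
r=7->g=7,rb=0  c=7->cb=0,t=3,b0=1
L=7*4+3=31  i=0*4+0*2+1=1

31,1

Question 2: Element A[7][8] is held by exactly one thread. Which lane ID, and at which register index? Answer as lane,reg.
r=7→G=7,rhi=0  c=8→chi=1,T=0,p=0
L=7*4+0=28  i=1*4+0*2+0=4

28,4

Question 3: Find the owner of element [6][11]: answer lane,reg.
r: 6->gid=6,r8=0  c: 11->c8=1,tid=1,i&1=1
L=6*4+1=25  i=1*4+0*2+1=5

25,5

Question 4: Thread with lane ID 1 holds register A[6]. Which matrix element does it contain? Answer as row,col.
L=1->g=1>>2=0, t=1&3=1
[6]->row 0+8=8  col 1·2+0+8=10

8,10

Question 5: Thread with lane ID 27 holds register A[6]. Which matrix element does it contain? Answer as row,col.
27: gr=6,th=3
[6] (6+8,3*2+0+8) = (14,14)

14,14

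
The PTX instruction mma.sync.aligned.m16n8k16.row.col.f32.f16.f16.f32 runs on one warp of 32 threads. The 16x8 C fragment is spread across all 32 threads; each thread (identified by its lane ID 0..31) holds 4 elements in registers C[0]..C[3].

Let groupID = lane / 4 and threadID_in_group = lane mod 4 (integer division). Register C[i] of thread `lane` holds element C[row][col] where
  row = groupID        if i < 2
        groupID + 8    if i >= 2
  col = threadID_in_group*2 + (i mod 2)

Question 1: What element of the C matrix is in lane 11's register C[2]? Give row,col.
10,6

11: G=2,T=3
[2] (2+8,3*2+0) = (10,6)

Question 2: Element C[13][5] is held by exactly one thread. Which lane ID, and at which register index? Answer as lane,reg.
22,3

r=13→G=5,rhi=1  c=5→T=2,p=1
L=5*4+2=22  i=1*2+1=3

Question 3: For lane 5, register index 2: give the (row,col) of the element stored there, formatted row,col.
5: gr=1,th=1
[2] (1+8,1*2+0) = (9,2)

9,2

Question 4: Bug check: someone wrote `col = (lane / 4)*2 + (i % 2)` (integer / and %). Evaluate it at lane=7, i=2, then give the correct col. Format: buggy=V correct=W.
buggy=2 correct=6

`(lane / 4)*2 + (i % 2)`[7,2]=>2
lane 7=>7/4=1, 7 mod 4=3
i=2  r:1+8=>9  c:2·3+0=>6
col: 2 vs 6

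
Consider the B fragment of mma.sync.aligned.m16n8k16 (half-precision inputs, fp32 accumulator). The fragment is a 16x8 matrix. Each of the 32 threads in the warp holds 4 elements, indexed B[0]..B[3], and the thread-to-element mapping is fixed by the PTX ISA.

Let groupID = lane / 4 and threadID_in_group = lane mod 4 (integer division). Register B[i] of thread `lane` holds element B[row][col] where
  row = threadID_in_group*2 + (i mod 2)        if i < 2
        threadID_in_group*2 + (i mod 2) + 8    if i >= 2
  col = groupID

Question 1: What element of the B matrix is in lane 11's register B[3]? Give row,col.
15,2

11: gid=2,tid=3
[3] (3*2+1+8,2) = (15,2)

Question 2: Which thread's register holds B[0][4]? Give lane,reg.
16,0

c=4→G=4  r=0→rhi=0,T=0,p=0
L=4*4+0=16  i=0*2+0=0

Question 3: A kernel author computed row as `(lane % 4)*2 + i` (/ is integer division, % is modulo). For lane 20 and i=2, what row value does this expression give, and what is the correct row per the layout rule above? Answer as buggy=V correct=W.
`(lane % 4)*2 + i`[20,2]->2
20: gid=5,tid=0
[2] (0*2+0+8,5) = (8,5)
row: 2 vs 8

buggy=2 correct=8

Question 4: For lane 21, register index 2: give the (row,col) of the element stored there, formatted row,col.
10,5

L=21⇒gr=21>>2=5, th=21&3=1
[2]⇒row 1·2+0+8=10  col gr=5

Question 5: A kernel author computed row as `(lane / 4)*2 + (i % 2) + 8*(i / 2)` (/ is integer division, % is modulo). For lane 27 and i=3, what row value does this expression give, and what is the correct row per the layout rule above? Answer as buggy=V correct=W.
buggy=21 correct=15

`(lane / 4)*2 + (i % 2) + 8*(i / 2)`[27,3]->21
lane 27->27/4=6, 27 mod 4=3
i=3  r:2·3+1+8->15  c:6
row: 21 vs 15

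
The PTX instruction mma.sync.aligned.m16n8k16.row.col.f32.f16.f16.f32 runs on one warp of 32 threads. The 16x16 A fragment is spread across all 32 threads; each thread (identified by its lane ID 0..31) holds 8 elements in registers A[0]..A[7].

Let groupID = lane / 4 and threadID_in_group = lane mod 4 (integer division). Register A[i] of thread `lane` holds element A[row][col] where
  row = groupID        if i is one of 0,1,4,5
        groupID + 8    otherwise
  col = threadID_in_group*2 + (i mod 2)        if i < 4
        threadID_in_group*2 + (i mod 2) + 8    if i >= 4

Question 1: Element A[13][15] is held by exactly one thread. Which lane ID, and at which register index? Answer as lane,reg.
23,7

r=13->g=5,rb=1  c=15->cb=1,t=3,b0=1
L=5*4+3=23  i=1*4+1*2+1=7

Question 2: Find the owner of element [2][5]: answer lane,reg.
10,1

r=2→G=2,rhi=0  c=5→chi=0,T=2,p=1
L=2*4+2=10  i=0*4+0*2+1=1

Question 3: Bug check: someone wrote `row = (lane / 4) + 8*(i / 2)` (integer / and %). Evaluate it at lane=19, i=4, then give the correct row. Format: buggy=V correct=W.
buggy=20 correct=4

`(lane / 4) + 8*(i / 2)`[19,4]=>20
lane 19: grp=4 (19/4), tig=3 (19%4)
i=4: r=4+0=4, c=3*2+0+8=14
row: 20 vs 4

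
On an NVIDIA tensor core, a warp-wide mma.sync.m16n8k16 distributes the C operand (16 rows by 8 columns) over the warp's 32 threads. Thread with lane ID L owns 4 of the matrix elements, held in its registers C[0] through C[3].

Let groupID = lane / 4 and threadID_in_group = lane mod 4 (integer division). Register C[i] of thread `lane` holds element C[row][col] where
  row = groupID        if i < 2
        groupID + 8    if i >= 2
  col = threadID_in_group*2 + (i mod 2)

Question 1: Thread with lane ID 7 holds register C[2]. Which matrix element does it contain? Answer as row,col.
9,6

lane 7: gid=1 (7/4), tid=3 (7%4)
i=2: r=1+8=9, c=3*2+0=6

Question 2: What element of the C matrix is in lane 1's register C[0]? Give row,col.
0,2

1: gid=0,tid=1
[0] (0+0,1*2+0) = (0,2)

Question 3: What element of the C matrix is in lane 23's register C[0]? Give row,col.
lane 23: gr=5 (23/4), th=3 (23%4)
i=0: r=5+0=5, c=3*2+0=6

5,6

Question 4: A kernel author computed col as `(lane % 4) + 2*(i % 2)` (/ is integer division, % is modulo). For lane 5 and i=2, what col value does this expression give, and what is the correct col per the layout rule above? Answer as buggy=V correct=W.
`(lane % 4) + 2*(i % 2)`[5,2]->1
lane 5->5/4=1, 5 mod 4=1
i=2  r:1+8->9  c:2·1+0->2
col: 1 vs 2

buggy=1 correct=2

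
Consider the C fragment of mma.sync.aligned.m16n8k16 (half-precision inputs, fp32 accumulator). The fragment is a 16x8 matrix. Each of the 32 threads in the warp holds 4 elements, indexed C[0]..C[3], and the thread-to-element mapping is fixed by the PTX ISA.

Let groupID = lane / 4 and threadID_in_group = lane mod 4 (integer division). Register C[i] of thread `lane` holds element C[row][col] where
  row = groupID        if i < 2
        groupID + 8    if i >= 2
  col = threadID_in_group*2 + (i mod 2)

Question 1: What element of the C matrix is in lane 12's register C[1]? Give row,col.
3,1

12: gid=3,tid=0
[1] (3+0,0*2+1) = (3,1)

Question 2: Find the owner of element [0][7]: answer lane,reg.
r=0⇒gr=0,Rb=0  c=7⇒th=3,odd=1
L=0*4+3=3  i=0*2+1=1

3,1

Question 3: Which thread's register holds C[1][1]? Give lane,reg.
4,1

r=1→G=1,rhi=0  c=1→T=0,p=1
L=1*4+0=4  i=0*2+1=1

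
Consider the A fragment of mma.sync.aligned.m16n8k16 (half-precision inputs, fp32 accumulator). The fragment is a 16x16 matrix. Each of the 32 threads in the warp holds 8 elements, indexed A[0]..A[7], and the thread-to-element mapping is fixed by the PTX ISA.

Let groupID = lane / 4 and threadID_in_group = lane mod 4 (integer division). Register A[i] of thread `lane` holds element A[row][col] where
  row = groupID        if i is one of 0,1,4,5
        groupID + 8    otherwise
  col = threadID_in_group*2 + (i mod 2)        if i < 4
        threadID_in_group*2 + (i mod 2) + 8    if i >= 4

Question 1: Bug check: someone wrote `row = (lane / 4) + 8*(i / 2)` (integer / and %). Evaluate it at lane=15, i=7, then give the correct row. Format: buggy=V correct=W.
`(lane / 4) + 8*(i / 2)`[15,7]->27
lane 15: gid=3 (15/4), tid=3 (15%4)
i=7: r=3+8=11, c=3*2+1+8=15
row: 27 vs 11

buggy=27 correct=11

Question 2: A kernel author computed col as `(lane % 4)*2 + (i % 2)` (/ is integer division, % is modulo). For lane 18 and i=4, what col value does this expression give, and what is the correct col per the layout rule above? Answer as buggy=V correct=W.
buggy=4 correct=12

`(lane % 4)*2 + (i % 2)`[18,4]=>4
18: grp=4,tig=2
[4] (4+0,2*2+0+8) = (4,12)
col: 4 vs 12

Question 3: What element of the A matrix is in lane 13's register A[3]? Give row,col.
11,3

lane 13: G=3 (13/4), T=1 (13%4)
i=3: r=3+8=11, c=1*2+1+0=3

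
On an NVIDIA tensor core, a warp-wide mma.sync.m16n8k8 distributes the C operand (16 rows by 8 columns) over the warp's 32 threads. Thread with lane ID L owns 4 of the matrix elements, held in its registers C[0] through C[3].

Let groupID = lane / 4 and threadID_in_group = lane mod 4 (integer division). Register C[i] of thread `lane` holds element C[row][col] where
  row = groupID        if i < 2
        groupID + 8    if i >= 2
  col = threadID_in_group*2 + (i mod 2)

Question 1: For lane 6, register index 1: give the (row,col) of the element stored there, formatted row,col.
1,5

6: G=1,T=2
[1] (1+0,2*2+1) = (1,5)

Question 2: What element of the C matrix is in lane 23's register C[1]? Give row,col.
5,7

lane 23->23/4=5, 23 mod 4=3
i=1  r:5+0->5  c:2·3+1->7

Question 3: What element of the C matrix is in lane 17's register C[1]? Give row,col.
lane 17⇒17/4=4, 17 mod 4=1
i=1  r:4+0⇒4  c:2·1+1⇒3

4,3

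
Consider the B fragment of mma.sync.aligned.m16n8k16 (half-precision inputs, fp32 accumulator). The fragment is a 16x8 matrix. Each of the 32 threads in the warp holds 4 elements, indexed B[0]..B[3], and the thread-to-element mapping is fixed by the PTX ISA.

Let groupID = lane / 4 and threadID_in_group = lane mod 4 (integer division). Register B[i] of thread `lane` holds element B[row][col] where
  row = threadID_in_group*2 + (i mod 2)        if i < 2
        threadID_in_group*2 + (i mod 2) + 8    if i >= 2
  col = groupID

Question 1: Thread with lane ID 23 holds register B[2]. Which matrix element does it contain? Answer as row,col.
14,5

lane 23: gr=5 (23/4), th=3 (23%4)
i=2: r=3*2+0+8=14, c=gr=5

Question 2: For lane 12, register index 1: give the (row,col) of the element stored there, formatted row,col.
L=12⇒gr=12>>2=3, th=12&3=0
[1]⇒row 0·2+1+0=1  col gr=3

1,3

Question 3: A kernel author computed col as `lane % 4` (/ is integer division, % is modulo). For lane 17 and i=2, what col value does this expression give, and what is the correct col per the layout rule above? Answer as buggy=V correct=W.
buggy=1 correct=4

`lane % 4`[17,2]->1
lane 17: gid=4 (17/4), tid=1 (17%4)
i=2: r=1*2+0+8=10, c=gid=4
col: 1 vs 4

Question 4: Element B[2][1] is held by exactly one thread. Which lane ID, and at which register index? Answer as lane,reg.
5,0

c:1=>grp=1  r:2=>rB=0,tig=1,lo=0
L=1*4+1=5  i=0*2+0=0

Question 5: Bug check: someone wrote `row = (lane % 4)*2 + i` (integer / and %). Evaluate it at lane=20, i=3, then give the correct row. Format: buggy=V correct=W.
`(lane % 4)*2 + i`[20,3]⇒3
20: gr=5,th=0
[3] (0*2+1+8,5) = (9,5)
row: 3 vs 9

buggy=3 correct=9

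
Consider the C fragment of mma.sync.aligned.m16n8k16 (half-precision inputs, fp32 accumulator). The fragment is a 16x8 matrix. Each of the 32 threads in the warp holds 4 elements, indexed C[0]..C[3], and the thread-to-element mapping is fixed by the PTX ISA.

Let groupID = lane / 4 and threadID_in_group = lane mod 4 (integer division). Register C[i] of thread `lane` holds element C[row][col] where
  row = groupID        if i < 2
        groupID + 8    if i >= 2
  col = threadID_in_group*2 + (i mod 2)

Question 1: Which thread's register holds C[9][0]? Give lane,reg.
r: 9->gid=1,r8=1  c: 0->tid=0,i&1=0
L=1*4+0=4  i=1*2+0=2

4,2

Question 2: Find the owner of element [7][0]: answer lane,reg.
28,0

r=7->g=7,rb=0  c=0->t=0,b0=0
L=7*4+0=28  i=0*2+0=0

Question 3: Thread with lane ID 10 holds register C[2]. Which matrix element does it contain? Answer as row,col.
lane 10->10/4=2, 10 mod 4=2
i=2  r:2+8->10  c:2·2+0->4

10,4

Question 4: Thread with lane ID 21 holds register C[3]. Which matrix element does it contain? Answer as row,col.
13,3

lane 21⇒21/4=5, 21 mod 4=1
i=3  r:5+8⇒13  c:2·1+1⇒3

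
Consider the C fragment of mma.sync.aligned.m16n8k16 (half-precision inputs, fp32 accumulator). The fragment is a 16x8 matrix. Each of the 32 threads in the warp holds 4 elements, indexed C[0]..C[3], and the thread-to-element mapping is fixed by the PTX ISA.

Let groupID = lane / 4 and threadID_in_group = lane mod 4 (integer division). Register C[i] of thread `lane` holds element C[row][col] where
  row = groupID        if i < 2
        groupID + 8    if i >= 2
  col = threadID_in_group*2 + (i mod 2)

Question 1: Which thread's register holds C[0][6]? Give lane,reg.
3,0

r=0->g=0,rb=0  c=6->t=3,b0=0
L=0*4+3=3  i=0*2+0=0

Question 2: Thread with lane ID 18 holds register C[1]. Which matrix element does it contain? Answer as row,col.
4,5

lane 18->18/4=4, 18 mod 4=2
i=1  r:4+0->4  c:2·2+1->5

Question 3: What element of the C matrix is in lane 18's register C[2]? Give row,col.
12,4

lane 18: gid=4 (18/4), tid=2 (18%4)
i=2: r=4+8=12, c=2*2+0=4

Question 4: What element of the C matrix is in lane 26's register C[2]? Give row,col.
14,4

L=26⇒gr=26>>2=6, th=26&3=2
[2]⇒row 6+8=14  col 2·2+0=4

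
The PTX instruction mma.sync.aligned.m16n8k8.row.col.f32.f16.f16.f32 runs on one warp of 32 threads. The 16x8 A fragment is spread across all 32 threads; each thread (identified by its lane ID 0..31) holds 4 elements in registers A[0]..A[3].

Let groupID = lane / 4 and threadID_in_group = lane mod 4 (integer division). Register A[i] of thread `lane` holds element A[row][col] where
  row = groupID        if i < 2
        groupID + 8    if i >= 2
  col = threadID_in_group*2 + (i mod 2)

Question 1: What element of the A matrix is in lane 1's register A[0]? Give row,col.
0,2

L=1→G=1>>2=0, T=1&3=1
[0]→row 0+0=0  col 1·2+0=2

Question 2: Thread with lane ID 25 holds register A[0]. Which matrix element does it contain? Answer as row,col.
L=25->gid=25>>2=6, tid=25&3=1
[0]->row 6+0=6  col 1·2+0=2

6,2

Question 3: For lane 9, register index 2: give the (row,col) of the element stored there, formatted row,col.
10,2

L=9->gid=9>>2=2, tid=9&3=1
[2]->row 2+8=10  col 1·2+0=2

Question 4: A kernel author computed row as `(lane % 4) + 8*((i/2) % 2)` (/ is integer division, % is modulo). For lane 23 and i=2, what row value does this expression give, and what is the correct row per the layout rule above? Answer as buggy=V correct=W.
buggy=11 correct=13

`(lane % 4) + 8*((i/2) % 2)`[23,2]->11
lane 23->23/4=5, 23 mod 4=3
i=2  r:5+8->13  c:2·3+0->6
row: 11 vs 13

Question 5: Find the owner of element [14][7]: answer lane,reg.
r=14⇒gr=6,Rb=1  c=7⇒th=3,odd=1
L=6*4+3=27  i=1*2+1=3

27,3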